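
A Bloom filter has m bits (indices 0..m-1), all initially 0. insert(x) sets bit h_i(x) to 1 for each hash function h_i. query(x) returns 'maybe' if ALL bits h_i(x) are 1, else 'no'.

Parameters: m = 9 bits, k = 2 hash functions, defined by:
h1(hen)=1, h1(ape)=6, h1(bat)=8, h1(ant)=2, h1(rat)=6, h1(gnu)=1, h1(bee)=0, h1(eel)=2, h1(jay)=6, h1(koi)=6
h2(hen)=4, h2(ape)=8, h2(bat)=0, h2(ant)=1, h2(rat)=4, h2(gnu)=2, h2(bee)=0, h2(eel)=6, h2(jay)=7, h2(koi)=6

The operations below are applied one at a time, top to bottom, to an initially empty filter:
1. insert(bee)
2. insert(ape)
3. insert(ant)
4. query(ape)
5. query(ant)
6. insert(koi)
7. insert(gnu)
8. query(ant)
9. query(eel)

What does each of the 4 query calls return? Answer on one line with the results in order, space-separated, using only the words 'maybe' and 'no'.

Start: bits=000000000
Op 1: insert bee -> sets bits 0 -> bits=100000000
Op 2: insert ape -> sets bits 6 8 -> bits=100000101
Op 3: insert ant -> sets bits 1 2 -> bits=111000101
Op 4: query ape -> checks bit6=1, bit8=1 (all 1) -> maybe
Op 5: query ant -> checks bit1=1, bit2=1 (all 1) -> maybe
Op 6: insert koi -> sets bits 6 -> bits=111000101
Op 7: insert gnu -> sets bits 1 2 -> bits=111000101
Op 8: query ant -> checks bit1=1, bit2=1 (all 1) -> maybe
Op 9: query eel -> checks bit2=1, bit6=1 (all 1) -> maybe
Query results in order: maybe maybe maybe maybe

Answer: maybe maybe maybe maybe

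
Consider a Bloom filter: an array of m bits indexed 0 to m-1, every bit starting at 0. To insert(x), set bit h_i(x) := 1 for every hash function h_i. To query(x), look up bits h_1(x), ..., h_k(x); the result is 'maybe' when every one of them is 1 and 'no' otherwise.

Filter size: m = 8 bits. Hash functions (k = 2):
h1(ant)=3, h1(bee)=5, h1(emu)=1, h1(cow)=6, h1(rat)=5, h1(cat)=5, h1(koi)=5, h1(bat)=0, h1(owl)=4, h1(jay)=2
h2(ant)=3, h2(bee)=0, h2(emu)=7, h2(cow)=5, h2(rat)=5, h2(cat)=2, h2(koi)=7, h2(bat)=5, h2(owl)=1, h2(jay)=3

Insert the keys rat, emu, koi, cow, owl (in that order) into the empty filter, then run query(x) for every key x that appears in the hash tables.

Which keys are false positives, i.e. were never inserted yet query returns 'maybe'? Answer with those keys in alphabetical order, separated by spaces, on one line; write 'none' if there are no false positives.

Answer: none

Derivation:
Start: bits=00000000
After insert 'rat': sets bits 5 -> bits=00000100
After insert 'emu': sets bits 1 7 -> bits=01000101
After insert 'koi': sets bits 5 7 -> bits=01000101
After insert 'cow': sets bits 5 6 -> bits=01000111
After insert 'owl': sets bits 1 4 -> bits=01001111
Not inserted: ant bat bee cat jay — query each against bits=01001111:
query ant: checks bit3=0 (has a 0) -> no => not a false positive
query bat: checks bit0=0, bit5=1 (has a 0) -> no => not a false positive
query bee: checks bit0=0, bit5=1 (has a 0) -> no => not a false positive
query cat: checks bit2=0, bit5=1 (has a 0) -> no => not a false positive
query jay: checks bit2=0, bit3=0 (has a 0) -> no => not a false positive
False positives (alphabetical): none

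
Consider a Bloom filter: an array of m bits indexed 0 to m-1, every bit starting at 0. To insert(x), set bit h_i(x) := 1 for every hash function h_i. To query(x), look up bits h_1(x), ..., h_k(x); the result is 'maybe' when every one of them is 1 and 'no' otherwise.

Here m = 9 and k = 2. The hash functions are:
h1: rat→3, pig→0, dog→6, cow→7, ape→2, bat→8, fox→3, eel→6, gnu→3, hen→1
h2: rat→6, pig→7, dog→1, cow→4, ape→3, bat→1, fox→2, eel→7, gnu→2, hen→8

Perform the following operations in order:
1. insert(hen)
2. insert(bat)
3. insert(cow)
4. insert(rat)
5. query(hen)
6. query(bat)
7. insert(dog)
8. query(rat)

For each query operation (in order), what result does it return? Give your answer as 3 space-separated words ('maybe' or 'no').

Answer: maybe maybe maybe

Derivation:
Start: bits=000000000
Op 1: insert hen -> sets bits 1 8 -> bits=010000001
Op 2: insert bat -> sets bits 1 8 -> bits=010000001
Op 3: insert cow -> sets bits 4 7 -> bits=010010011
Op 4: insert rat -> sets bits 3 6 -> bits=010110111
Op 5: query hen -> checks bit1=1, bit8=1 (all 1) -> maybe
Op 6: query bat -> checks bit1=1, bit8=1 (all 1) -> maybe
Op 7: insert dog -> sets bits 1 6 -> bits=010110111
Op 8: query rat -> checks bit3=1, bit6=1 (all 1) -> maybe
Query results in order: maybe maybe maybe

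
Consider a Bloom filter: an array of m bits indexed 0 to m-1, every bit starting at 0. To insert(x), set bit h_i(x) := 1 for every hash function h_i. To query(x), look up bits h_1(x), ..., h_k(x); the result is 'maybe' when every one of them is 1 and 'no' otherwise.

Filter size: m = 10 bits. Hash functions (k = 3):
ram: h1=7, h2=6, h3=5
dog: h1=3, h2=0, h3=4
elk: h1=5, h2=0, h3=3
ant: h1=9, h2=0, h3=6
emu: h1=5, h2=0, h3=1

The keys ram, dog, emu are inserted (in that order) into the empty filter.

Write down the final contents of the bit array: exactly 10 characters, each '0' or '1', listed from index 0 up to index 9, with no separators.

Answer: 1101111100

Derivation:
Start: bits=0000000000
After insert 'ram': sets bits 5 6 7 -> bits=0000011100
After insert 'dog': sets bits 0 3 4 -> bits=1001111100
After insert 'emu': sets bits 0 1 5 -> bits=1101111100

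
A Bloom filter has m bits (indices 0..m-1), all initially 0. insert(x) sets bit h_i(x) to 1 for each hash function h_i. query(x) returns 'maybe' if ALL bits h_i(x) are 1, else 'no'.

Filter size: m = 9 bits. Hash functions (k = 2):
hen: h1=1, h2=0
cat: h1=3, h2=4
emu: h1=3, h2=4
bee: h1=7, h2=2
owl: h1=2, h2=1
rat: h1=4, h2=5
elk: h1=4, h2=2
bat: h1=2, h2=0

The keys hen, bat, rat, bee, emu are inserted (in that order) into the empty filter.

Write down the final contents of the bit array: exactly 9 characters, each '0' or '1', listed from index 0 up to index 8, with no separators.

Answer: 111111010

Derivation:
Start: bits=000000000
After insert 'hen': sets bits 0 1 -> bits=110000000
After insert 'bat': sets bits 0 2 -> bits=111000000
After insert 'rat': sets bits 4 5 -> bits=111011000
After insert 'bee': sets bits 2 7 -> bits=111011010
After insert 'emu': sets bits 3 4 -> bits=111111010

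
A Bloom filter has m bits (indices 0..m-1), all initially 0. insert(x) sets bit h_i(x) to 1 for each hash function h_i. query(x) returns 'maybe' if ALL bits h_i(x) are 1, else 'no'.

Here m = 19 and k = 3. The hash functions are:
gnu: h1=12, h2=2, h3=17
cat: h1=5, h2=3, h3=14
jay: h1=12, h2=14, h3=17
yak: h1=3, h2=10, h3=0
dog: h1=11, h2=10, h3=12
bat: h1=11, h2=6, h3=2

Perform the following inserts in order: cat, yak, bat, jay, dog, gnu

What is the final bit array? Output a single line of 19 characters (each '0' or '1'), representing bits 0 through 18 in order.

Answer: 1011011000111010010

Derivation:
Start: bits=0000000000000000000
After insert 'cat': sets bits 3 5 14 -> bits=0001010000000010000
After insert 'yak': sets bits 0 3 10 -> bits=1001010000100010000
After insert 'bat': sets bits 2 6 11 -> bits=1011011000110010000
After insert 'jay': sets bits 12 14 17 -> bits=1011011000111010010
After insert 'dog': sets bits 10 11 12 -> bits=1011011000111010010
After insert 'gnu': sets bits 2 12 17 -> bits=1011011000111010010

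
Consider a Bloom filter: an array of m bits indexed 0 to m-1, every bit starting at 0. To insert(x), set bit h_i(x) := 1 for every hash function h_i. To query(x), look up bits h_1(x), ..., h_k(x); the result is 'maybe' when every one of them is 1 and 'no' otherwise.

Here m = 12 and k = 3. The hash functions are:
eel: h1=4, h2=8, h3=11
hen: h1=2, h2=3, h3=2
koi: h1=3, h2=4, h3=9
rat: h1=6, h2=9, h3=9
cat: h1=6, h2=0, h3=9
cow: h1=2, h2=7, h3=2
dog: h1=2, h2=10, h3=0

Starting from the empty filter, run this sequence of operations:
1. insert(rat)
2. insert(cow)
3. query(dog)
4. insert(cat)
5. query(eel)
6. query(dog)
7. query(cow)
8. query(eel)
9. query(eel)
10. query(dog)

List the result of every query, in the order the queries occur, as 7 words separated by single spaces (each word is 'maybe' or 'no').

Start: bits=000000000000
Op 1: insert rat -> sets bits 6 9 -> bits=000000100100
Op 2: insert cow -> sets bits 2 7 -> bits=001000110100
Op 3: query dog -> checks bit0=0, bit2=1, bit10=0 (has a 0) -> no
Op 4: insert cat -> sets bits 0 6 9 -> bits=101000110100
Op 5: query eel -> checks bit4=0, bit8=0, bit11=0 (has a 0) -> no
Op 6: query dog -> checks bit0=1, bit2=1, bit10=0 (has a 0) -> no
Op 7: query cow -> checks bit2=1, bit7=1 (all 1) -> maybe
Op 8: query eel -> checks bit4=0, bit8=0, bit11=0 (has a 0) -> no
Op 9: query eel -> checks bit4=0, bit8=0, bit11=0 (has a 0) -> no
Op 10: query dog -> checks bit0=1, bit2=1, bit10=0 (has a 0) -> no
Query results in order: no no no maybe no no no

Answer: no no no maybe no no no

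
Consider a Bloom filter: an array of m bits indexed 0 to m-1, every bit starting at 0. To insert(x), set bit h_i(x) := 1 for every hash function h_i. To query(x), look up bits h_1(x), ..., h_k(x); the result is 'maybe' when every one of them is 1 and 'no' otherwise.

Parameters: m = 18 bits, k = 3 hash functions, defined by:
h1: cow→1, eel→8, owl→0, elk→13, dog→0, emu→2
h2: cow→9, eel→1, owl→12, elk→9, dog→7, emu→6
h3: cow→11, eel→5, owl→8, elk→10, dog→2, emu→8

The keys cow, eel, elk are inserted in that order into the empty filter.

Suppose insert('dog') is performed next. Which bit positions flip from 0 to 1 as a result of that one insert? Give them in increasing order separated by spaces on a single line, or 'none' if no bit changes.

Answer: 0 2 7

Derivation:
Start: bits=000000000000000000
After insert 'cow': sets bits 1 9 11 -> bits=010000000101000000
After insert 'eel': sets bits 1 5 8 -> bits=010001001101000000
After insert 'elk': sets bits 9 10 13 -> bits=010001001111010000
insert 'dog' would touch bits 0 2 7; currently bit0=0, bit2=0, bit7=0
Bits that are 0 among those (would change 0->1): 0 2 7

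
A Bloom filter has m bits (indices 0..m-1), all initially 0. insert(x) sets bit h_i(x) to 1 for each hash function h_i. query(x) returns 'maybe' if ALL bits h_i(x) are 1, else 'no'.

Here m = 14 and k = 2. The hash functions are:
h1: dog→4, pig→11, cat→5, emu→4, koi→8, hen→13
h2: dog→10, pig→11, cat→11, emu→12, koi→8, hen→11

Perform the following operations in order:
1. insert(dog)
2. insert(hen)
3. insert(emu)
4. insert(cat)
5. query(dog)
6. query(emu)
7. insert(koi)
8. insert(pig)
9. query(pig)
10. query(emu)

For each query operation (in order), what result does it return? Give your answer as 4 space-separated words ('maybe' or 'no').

Answer: maybe maybe maybe maybe

Derivation:
Start: bits=00000000000000
Op 1: insert dog -> sets bits 4 10 -> bits=00001000001000
Op 2: insert hen -> sets bits 11 13 -> bits=00001000001101
Op 3: insert emu -> sets bits 4 12 -> bits=00001000001111
Op 4: insert cat -> sets bits 5 11 -> bits=00001100001111
Op 5: query dog -> checks bit4=1, bit10=1 (all 1) -> maybe
Op 6: query emu -> checks bit4=1, bit12=1 (all 1) -> maybe
Op 7: insert koi -> sets bits 8 -> bits=00001100101111
Op 8: insert pig -> sets bits 11 -> bits=00001100101111
Op 9: query pig -> checks bit11=1 (all 1) -> maybe
Op 10: query emu -> checks bit4=1, bit12=1 (all 1) -> maybe
Query results in order: maybe maybe maybe maybe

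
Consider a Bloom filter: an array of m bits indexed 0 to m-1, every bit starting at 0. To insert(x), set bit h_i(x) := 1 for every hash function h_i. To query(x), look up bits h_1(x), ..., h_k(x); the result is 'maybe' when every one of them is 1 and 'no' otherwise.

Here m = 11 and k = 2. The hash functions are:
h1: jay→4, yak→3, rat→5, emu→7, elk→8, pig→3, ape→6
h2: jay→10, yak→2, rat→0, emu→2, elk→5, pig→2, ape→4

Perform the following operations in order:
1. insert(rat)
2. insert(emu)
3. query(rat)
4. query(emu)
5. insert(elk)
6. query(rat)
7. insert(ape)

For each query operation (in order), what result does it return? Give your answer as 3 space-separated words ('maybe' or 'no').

Answer: maybe maybe maybe

Derivation:
Start: bits=00000000000
Op 1: insert rat -> sets bits 0 5 -> bits=10000100000
Op 2: insert emu -> sets bits 2 7 -> bits=10100101000
Op 3: query rat -> checks bit0=1, bit5=1 (all 1) -> maybe
Op 4: query emu -> checks bit2=1, bit7=1 (all 1) -> maybe
Op 5: insert elk -> sets bits 5 8 -> bits=10100101100
Op 6: query rat -> checks bit0=1, bit5=1 (all 1) -> maybe
Op 7: insert ape -> sets bits 4 6 -> bits=10101111100
Query results in order: maybe maybe maybe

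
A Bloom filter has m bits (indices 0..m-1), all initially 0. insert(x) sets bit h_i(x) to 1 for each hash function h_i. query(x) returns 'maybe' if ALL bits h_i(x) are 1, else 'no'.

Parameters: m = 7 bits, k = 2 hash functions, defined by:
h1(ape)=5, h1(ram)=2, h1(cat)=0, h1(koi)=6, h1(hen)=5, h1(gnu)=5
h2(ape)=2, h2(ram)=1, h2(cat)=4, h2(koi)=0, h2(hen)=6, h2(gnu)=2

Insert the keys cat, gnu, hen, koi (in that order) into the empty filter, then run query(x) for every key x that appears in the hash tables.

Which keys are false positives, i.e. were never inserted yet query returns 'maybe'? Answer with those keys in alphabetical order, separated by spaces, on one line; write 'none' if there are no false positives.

Answer: ape

Derivation:
Start: bits=0000000
After insert 'cat': sets bits 0 4 -> bits=1000100
After insert 'gnu': sets bits 2 5 -> bits=1010110
After insert 'hen': sets bits 5 6 -> bits=1010111
After insert 'koi': sets bits 0 6 -> bits=1010111
Not inserted: ape ram — query each against bits=1010111:
query ape: checks bit2=1, bit5=1 (all 1) -> maybe => FALSE POSITIVE
query ram: checks bit1=0, bit2=1 (has a 0) -> no => not a false positive
False positives (alphabetical): ape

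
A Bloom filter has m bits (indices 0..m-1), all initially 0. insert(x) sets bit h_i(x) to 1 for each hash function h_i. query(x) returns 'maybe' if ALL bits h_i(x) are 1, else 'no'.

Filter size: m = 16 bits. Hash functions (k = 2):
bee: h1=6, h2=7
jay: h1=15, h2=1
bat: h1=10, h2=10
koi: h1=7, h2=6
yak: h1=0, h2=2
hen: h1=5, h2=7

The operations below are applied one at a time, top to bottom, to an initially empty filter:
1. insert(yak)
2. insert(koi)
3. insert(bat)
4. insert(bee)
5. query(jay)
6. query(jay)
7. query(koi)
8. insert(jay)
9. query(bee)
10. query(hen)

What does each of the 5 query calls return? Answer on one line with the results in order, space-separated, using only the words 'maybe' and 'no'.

Answer: no no maybe maybe no

Derivation:
Start: bits=0000000000000000
Op 1: insert yak -> sets bits 0 2 -> bits=1010000000000000
Op 2: insert koi -> sets bits 6 7 -> bits=1010001100000000
Op 3: insert bat -> sets bits 10 -> bits=1010001100100000
Op 4: insert bee -> sets bits 6 7 -> bits=1010001100100000
Op 5: query jay -> checks bit1=0, bit15=0 (has a 0) -> no
Op 6: query jay -> checks bit1=0, bit15=0 (has a 0) -> no
Op 7: query koi -> checks bit6=1, bit7=1 (all 1) -> maybe
Op 8: insert jay -> sets bits 1 15 -> bits=1110001100100001
Op 9: query bee -> checks bit6=1, bit7=1 (all 1) -> maybe
Op 10: query hen -> checks bit5=0, bit7=1 (has a 0) -> no
Query results in order: no no maybe maybe no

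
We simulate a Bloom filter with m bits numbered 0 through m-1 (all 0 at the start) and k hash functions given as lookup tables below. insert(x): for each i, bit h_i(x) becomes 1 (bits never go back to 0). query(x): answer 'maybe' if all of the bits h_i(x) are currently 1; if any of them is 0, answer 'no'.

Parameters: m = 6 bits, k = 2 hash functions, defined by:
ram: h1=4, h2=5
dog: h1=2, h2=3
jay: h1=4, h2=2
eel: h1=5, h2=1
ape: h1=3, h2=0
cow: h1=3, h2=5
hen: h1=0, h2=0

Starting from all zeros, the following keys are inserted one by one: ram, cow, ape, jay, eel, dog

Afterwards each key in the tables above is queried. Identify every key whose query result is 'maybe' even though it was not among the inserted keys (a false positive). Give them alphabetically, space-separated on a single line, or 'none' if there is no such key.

Start: bits=000000
After insert 'ram': sets bits 4 5 -> bits=000011
After insert 'cow': sets bits 3 5 -> bits=000111
After insert 'ape': sets bits 0 3 -> bits=100111
After insert 'jay': sets bits 2 4 -> bits=101111
After insert 'eel': sets bits 1 5 -> bits=111111
After insert 'dog': sets bits 2 3 -> bits=111111
Not inserted: hen — query each against bits=111111:
query hen: checks bit0=1 (all 1) -> maybe => FALSE POSITIVE
False positives (alphabetical): hen

Answer: hen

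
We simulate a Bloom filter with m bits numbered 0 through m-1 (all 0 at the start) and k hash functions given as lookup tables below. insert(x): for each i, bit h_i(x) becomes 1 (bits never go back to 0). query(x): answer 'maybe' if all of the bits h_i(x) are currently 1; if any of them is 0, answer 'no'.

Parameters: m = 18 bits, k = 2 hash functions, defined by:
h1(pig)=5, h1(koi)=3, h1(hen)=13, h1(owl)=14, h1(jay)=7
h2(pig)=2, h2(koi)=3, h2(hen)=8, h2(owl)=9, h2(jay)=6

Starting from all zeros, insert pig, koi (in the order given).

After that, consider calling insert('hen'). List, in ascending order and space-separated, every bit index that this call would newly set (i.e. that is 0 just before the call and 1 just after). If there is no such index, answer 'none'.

Start: bits=000000000000000000
After insert 'pig': sets bits 2 5 -> bits=001001000000000000
After insert 'koi': sets bits 3 -> bits=001101000000000000
insert 'hen' would touch bits 8 13; currently bit8=0, bit13=0
Bits that are 0 among those (would change 0->1): 8 13

Answer: 8 13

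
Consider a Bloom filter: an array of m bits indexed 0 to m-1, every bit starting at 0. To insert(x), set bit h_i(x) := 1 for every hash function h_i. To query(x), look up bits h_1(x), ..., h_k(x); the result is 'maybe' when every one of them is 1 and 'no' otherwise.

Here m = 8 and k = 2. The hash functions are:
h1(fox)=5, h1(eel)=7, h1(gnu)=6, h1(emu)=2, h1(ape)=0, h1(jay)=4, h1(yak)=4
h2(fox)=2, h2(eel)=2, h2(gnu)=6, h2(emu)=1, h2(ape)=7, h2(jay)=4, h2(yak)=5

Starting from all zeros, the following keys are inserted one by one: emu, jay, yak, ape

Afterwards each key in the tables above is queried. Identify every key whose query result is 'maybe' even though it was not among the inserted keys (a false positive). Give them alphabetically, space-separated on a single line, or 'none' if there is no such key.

Answer: eel fox

Derivation:
Start: bits=00000000
After insert 'emu': sets bits 1 2 -> bits=01100000
After insert 'jay': sets bits 4 -> bits=01101000
After insert 'yak': sets bits 4 5 -> bits=01101100
After insert 'ape': sets bits 0 7 -> bits=11101101
Not inserted: eel fox gnu — query each against bits=11101101:
query eel: checks bit2=1, bit7=1 (all 1) -> maybe => FALSE POSITIVE
query fox: checks bit2=1, bit5=1 (all 1) -> maybe => FALSE POSITIVE
query gnu: checks bit6=0 (has a 0) -> no => not a false positive
False positives (alphabetical): eel fox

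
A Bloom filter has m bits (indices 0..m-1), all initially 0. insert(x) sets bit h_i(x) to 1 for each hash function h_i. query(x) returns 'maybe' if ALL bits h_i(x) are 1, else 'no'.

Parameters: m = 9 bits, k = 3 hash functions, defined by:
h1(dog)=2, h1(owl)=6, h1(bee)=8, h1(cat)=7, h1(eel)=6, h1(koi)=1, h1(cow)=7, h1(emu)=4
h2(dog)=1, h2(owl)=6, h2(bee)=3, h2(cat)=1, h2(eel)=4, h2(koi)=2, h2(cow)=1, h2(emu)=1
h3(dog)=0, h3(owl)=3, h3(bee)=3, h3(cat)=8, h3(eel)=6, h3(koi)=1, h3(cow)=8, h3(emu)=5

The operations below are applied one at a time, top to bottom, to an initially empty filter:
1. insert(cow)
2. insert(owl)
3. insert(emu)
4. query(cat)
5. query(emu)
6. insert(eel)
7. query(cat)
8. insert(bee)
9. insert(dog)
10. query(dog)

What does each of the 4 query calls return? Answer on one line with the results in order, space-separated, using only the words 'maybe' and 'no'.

Start: bits=000000000
Op 1: insert cow -> sets bits 1 7 8 -> bits=010000011
Op 2: insert owl -> sets bits 3 6 -> bits=010100111
Op 3: insert emu -> sets bits 1 4 5 -> bits=010111111
Op 4: query cat -> checks bit1=1, bit7=1, bit8=1 (all 1) -> maybe
Op 5: query emu -> checks bit1=1, bit4=1, bit5=1 (all 1) -> maybe
Op 6: insert eel -> sets bits 4 6 -> bits=010111111
Op 7: query cat -> checks bit1=1, bit7=1, bit8=1 (all 1) -> maybe
Op 8: insert bee -> sets bits 3 8 -> bits=010111111
Op 9: insert dog -> sets bits 0 1 2 -> bits=111111111
Op 10: query dog -> checks bit0=1, bit1=1, bit2=1 (all 1) -> maybe
Query results in order: maybe maybe maybe maybe

Answer: maybe maybe maybe maybe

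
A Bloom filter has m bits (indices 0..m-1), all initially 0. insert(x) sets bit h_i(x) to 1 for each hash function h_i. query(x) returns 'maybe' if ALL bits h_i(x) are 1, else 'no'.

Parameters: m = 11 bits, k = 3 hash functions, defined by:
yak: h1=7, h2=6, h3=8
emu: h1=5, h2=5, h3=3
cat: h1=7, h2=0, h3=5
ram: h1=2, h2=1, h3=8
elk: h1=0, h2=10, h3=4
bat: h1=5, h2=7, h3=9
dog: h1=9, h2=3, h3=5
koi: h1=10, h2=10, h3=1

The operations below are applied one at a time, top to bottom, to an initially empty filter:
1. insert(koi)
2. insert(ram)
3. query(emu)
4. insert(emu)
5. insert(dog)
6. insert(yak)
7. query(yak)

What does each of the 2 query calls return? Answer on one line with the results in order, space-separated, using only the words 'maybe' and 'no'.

Answer: no maybe

Derivation:
Start: bits=00000000000
Op 1: insert koi -> sets bits 1 10 -> bits=01000000001
Op 2: insert ram -> sets bits 1 2 8 -> bits=01100000101
Op 3: query emu -> checks bit3=0, bit5=0 (has a 0) -> no
Op 4: insert emu -> sets bits 3 5 -> bits=01110100101
Op 5: insert dog -> sets bits 3 5 9 -> bits=01110100111
Op 6: insert yak -> sets bits 6 7 8 -> bits=01110111111
Op 7: query yak -> checks bit6=1, bit7=1, bit8=1 (all 1) -> maybe
Query results in order: no maybe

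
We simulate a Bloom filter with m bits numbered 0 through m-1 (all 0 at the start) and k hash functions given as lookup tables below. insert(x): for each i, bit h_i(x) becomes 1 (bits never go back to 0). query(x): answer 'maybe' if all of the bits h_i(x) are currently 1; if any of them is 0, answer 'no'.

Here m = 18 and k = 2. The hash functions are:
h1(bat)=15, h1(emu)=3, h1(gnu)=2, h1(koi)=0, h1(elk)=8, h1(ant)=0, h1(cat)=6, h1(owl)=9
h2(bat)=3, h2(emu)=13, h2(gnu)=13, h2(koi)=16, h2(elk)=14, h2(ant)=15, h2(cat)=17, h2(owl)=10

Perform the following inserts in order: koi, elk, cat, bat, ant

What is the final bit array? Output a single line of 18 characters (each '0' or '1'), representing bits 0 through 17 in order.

Answer: 100100101000001111

Derivation:
Start: bits=000000000000000000
After insert 'koi': sets bits 0 16 -> bits=100000000000000010
After insert 'elk': sets bits 8 14 -> bits=100000001000001010
After insert 'cat': sets bits 6 17 -> bits=100000101000001011
After insert 'bat': sets bits 3 15 -> bits=100100101000001111
After insert 'ant': sets bits 0 15 -> bits=100100101000001111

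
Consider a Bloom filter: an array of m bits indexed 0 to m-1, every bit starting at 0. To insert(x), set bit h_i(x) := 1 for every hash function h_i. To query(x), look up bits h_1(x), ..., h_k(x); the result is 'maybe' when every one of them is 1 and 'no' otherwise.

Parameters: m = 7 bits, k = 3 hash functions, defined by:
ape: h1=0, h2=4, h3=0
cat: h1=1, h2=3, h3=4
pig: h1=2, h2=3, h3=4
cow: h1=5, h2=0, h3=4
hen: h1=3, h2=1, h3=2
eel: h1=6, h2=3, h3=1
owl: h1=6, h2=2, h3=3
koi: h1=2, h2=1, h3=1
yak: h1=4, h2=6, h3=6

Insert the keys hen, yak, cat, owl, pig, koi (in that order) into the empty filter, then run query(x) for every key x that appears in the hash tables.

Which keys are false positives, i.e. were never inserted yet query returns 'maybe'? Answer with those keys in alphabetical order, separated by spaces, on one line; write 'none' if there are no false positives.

Answer: eel

Derivation:
Start: bits=0000000
After insert 'hen': sets bits 1 2 3 -> bits=0111000
After insert 'yak': sets bits 4 6 -> bits=0111101
After insert 'cat': sets bits 1 3 4 -> bits=0111101
After insert 'owl': sets bits 2 3 6 -> bits=0111101
After insert 'pig': sets bits 2 3 4 -> bits=0111101
After insert 'koi': sets bits 1 2 -> bits=0111101
Not inserted: ape cow eel — query each against bits=0111101:
query ape: checks bit0=0, bit4=1 (has a 0) -> no => not a false positive
query cow: checks bit0=0, bit4=1, bit5=0 (has a 0) -> no => not a false positive
query eel: checks bit1=1, bit3=1, bit6=1 (all 1) -> maybe => FALSE POSITIVE
False positives (alphabetical): eel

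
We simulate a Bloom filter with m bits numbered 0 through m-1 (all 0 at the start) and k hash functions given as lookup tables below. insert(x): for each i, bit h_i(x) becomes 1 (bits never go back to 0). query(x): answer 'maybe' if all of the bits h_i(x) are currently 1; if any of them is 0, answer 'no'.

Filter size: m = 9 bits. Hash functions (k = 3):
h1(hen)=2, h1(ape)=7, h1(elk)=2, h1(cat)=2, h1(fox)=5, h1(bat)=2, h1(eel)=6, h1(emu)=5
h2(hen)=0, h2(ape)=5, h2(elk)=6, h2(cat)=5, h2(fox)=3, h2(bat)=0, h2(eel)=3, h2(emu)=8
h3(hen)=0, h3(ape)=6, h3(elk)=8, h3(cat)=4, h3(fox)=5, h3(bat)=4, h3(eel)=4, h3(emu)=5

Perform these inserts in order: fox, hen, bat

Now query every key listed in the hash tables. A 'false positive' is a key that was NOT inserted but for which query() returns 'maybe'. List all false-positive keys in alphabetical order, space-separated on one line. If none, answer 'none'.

Answer: cat

Derivation:
Start: bits=000000000
After insert 'fox': sets bits 3 5 -> bits=000101000
After insert 'hen': sets bits 0 2 -> bits=101101000
After insert 'bat': sets bits 0 2 4 -> bits=101111000
Not inserted: ape cat eel elk emu — query each against bits=101111000:
query ape: checks bit5=1, bit6=0, bit7=0 (has a 0) -> no => not a false positive
query cat: checks bit2=1, bit4=1, bit5=1 (all 1) -> maybe => FALSE POSITIVE
query eel: checks bit3=1, bit4=1, bit6=0 (has a 0) -> no => not a false positive
query elk: checks bit2=1, bit6=0, bit8=0 (has a 0) -> no => not a false positive
query emu: checks bit5=1, bit8=0 (has a 0) -> no => not a false positive
False positives (alphabetical): cat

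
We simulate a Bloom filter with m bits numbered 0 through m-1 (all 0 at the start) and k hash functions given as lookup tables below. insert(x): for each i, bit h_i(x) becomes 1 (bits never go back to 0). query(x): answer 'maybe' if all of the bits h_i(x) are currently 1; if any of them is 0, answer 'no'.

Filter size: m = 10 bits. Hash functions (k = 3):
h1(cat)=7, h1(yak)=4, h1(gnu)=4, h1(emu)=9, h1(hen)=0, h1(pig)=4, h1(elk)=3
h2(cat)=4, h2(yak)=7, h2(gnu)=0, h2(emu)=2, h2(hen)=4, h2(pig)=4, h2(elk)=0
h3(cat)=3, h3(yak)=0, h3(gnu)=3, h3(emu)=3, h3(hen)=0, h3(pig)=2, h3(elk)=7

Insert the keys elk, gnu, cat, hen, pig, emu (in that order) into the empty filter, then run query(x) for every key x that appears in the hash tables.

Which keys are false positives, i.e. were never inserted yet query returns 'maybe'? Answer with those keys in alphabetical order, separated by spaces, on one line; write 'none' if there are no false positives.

Start: bits=0000000000
After insert 'elk': sets bits 0 3 7 -> bits=1001000100
After insert 'gnu': sets bits 0 3 4 -> bits=1001100100
After insert 'cat': sets bits 3 4 7 -> bits=1001100100
After insert 'hen': sets bits 0 4 -> bits=1001100100
After insert 'pig': sets bits 2 4 -> bits=1011100100
After insert 'emu': sets bits 2 3 9 -> bits=1011100101
Not inserted: yak — query each against bits=1011100101:
query yak: checks bit0=1, bit4=1, bit7=1 (all 1) -> maybe => FALSE POSITIVE
False positives (alphabetical): yak

Answer: yak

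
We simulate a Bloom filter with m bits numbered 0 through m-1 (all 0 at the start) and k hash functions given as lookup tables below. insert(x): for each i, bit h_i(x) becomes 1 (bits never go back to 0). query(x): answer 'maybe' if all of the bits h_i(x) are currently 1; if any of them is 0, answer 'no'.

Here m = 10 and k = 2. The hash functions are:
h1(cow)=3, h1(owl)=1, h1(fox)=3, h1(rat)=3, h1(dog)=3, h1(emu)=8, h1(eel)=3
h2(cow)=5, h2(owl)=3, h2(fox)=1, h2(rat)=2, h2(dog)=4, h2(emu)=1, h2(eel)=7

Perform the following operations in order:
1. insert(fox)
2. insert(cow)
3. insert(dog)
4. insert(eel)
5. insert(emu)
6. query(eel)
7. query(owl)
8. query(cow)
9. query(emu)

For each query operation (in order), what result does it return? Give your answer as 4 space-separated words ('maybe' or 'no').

Start: bits=0000000000
Op 1: insert fox -> sets bits 1 3 -> bits=0101000000
Op 2: insert cow -> sets bits 3 5 -> bits=0101010000
Op 3: insert dog -> sets bits 3 4 -> bits=0101110000
Op 4: insert eel -> sets bits 3 7 -> bits=0101110100
Op 5: insert emu -> sets bits 1 8 -> bits=0101110110
Op 6: query eel -> checks bit3=1, bit7=1 (all 1) -> maybe
Op 7: query owl -> checks bit1=1, bit3=1 (all 1) -> maybe
Op 8: query cow -> checks bit3=1, bit5=1 (all 1) -> maybe
Op 9: query emu -> checks bit1=1, bit8=1 (all 1) -> maybe
Query results in order: maybe maybe maybe maybe

Answer: maybe maybe maybe maybe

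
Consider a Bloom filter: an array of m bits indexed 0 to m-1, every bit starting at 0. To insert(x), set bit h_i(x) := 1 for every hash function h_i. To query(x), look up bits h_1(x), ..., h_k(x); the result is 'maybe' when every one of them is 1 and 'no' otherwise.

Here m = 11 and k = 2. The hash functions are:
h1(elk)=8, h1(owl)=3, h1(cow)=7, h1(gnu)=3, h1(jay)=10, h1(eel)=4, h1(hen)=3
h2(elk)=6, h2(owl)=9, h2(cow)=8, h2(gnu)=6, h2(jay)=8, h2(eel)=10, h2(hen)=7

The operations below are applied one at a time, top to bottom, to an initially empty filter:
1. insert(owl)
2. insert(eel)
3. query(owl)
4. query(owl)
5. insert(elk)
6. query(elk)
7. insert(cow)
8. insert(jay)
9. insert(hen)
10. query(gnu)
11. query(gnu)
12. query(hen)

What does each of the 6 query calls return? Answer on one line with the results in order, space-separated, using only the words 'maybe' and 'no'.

Start: bits=00000000000
Op 1: insert owl -> sets bits 3 9 -> bits=00010000010
Op 2: insert eel -> sets bits 4 10 -> bits=00011000011
Op 3: query owl -> checks bit3=1, bit9=1 (all 1) -> maybe
Op 4: query owl -> checks bit3=1, bit9=1 (all 1) -> maybe
Op 5: insert elk -> sets bits 6 8 -> bits=00011010111
Op 6: query elk -> checks bit6=1, bit8=1 (all 1) -> maybe
Op 7: insert cow -> sets bits 7 8 -> bits=00011011111
Op 8: insert jay -> sets bits 8 10 -> bits=00011011111
Op 9: insert hen -> sets bits 3 7 -> bits=00011011111
Op 10: query gnu -> checks bit3=1, bit6=1 (all 1) -> maybe
Op 11: query gnu -> checks bit3=1, bit6=1 (all 1) -> maybe
Op 12: query hen -> checks bit3=1, bit7=1 (all 1) -> maybe
Query results in order: maybe maybe maybe maybe maybe maybe

Answer: maybe maybe maybe maybe maybe maybe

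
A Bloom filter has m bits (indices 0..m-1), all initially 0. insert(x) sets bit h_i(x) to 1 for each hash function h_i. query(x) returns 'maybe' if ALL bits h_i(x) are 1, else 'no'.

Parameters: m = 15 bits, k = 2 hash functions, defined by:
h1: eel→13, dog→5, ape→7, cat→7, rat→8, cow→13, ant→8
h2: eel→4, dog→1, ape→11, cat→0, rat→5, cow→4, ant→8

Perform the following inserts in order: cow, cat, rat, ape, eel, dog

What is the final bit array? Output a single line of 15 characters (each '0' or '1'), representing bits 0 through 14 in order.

Start: bits=000000000000000
After insert 'cow': sets bits 4 13 -> bits=000010000000010
After insert 'cat': sets bits 0 7 -> bits=100010010000010
After insert 'rat': sets bits 5 8 -> bits=100011011000010
After insert 'ape': sets bits 7 11 -> bits=100011011001010
After insert 'eel': sets bits 4 13 -> bits=100011011001010
After insert 'dog': sets bits 1 5 -> bits=110011011001010

Answer: 110011011001010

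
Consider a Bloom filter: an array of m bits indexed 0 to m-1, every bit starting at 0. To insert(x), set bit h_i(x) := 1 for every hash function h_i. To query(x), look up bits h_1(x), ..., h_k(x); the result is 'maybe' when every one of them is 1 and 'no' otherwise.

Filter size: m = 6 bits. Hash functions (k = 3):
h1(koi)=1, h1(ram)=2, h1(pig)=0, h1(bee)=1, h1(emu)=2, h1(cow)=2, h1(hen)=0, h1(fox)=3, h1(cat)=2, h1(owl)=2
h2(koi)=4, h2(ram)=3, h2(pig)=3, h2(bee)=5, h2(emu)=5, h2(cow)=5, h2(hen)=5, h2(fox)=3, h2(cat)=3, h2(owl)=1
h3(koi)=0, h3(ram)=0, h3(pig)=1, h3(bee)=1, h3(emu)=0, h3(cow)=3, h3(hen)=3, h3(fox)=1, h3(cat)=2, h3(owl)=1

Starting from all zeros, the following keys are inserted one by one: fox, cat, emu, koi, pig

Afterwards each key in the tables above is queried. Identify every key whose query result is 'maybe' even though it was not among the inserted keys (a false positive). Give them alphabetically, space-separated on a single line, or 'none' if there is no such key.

Answer: bee cow hen owl ram

Derivation:
Start: bits=000000
After insert 'fox': sets bits 1 3 -> bits=010100
After insert 'cat': sets bits 2 3 -> bits=011100
After insert 'emu': sets bits 0 2 5 -> bits=111101
After insert 'koi': sets bits 0 1 4 -> bits=111111
After insert 'pig': sets bits 0 1 3 -> bits=111111
Not inserted: bee cow hen owl ram — query each against bits=111111:
query bee: checks bit1=1, bit5=1 (all 1) -> maybe => FALSE POSITIVE
query cow: checks bit2=1, bit3=1, bit5=1 (all 1) -> maybe => FALSE POSITIVE
query hen: checks bit0=1, bit3=1, bit5=1 (all 1) -> maybe => FALSE POSITIVE
query owl: checks bit1=1, bit2=1 (all 1) -> maybe => FALSE POSITIVE
query ram: checks bit0=1, bit2=1, bit3=1 (all 1) -> maybe => FALSE POSITIVE
False positives (alphabetical): bee cow hen owl ram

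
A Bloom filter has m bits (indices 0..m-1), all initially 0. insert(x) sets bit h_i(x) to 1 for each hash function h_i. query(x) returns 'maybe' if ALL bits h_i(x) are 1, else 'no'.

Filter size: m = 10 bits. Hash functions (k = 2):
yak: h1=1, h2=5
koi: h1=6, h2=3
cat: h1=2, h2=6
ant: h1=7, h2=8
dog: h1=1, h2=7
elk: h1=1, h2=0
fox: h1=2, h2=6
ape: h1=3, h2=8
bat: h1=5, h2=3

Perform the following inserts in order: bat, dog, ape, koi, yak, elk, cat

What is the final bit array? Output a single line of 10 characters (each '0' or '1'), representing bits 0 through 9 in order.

Answer: 1111011110

Derivation:
Start: bits=0000000000
After insert 'bat': sets bits 3 5 -> bits=0001010000
After insert 'dog': sets bits 1 7 -> bits=0101010100
After insert 'ape': sets bits 3 8 -> bits=0101010110
After insert 'koi': sets bits 3 6 -> bits=0101011110
After insert 'yak': sets bits 1 5 -> bits=0101011110
After insert 'elk': sets bits 0 1 -> bits=1101011110
After insert 'cat': sets bits 2 6 -> bits=1111011110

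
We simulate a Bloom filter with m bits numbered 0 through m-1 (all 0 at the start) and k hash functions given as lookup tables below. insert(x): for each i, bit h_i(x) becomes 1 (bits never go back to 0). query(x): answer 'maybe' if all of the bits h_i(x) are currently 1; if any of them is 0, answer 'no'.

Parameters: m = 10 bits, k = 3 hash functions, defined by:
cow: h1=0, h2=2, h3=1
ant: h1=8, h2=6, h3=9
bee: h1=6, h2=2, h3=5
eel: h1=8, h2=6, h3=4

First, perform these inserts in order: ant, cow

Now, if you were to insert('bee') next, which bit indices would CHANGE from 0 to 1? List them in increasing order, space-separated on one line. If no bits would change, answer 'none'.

Answer: 5

Derivation:
Start: bits=0000000000
After insert 'ant': sets bits 6 8 9 -> bits=0000001011
After insert 'cow': sets bits 0 1 2 -> bits=1110001011
insert 'bee' would touch bits 2 5 6; currently bit2=1, bit5=0, bit6=1
Bits that are 0 among those (would change 0->1): 5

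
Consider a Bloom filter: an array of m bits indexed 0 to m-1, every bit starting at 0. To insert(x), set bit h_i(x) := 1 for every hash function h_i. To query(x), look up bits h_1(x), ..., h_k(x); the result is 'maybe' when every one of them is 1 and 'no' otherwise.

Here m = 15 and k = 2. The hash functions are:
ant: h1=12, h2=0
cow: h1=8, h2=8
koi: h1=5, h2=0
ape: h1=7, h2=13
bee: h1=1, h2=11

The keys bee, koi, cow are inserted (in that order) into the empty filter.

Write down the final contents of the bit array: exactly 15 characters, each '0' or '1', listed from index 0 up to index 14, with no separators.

Answer: 110001001001000

Derivation:
Start: bits=000000000000000
After insert 'bee': sets bits 1 11 -> bits=010000000001000
After insert 'koi': sets bits 0 5 -> bits=110001000001000
After insert 'cow': sets bits 8 -> bits=110001001001000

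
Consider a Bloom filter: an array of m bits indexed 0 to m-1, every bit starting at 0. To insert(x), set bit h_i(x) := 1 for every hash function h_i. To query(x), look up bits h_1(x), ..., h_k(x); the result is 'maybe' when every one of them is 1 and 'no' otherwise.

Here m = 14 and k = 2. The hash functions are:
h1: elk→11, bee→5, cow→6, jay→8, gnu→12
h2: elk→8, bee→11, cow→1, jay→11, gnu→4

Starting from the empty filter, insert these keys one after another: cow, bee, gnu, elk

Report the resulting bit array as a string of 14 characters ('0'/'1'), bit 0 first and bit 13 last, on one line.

Start: bits=00000000000000
After insert 'cow': sets bits 1 6 -> bits=01000010000000
After insert 'bee': sets bits 5 11 -> bits=01000110000100
After insert 'gnu': sets bits 4 12 -> bits=01001110000110
After insert 'elk': sets bits 8 11 -> bits=01001110100110

Answer: 01001110100110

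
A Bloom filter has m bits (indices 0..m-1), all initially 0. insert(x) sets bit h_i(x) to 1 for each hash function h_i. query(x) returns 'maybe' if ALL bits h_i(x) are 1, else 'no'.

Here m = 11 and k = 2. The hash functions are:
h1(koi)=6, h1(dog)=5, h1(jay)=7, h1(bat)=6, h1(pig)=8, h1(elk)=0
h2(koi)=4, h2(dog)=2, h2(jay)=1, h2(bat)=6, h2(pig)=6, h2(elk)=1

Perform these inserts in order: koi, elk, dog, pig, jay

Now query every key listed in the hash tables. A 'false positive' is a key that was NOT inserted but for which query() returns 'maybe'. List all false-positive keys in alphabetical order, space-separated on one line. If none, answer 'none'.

Start: bits=00000000000
After insert 'koi': sets bits 4 6 -> bits=00001010000
After insert 'elk': sets bits 0 1 -> bits=11001010000
After insert 'dog': sets bits 2 5 -> bits=11101110000
After insert 'pig': sets bits 6 8 -> bits=11101110100
After insert 'jay': sets bits 1 7 -> bits=11101111100
Not inserted: bat — query each against bits=11101111100:
query bat: checks bit6=1 (all 1) -> maybe => FALSE POSITIVE
False positives (alphabetical): bat

Answer: bat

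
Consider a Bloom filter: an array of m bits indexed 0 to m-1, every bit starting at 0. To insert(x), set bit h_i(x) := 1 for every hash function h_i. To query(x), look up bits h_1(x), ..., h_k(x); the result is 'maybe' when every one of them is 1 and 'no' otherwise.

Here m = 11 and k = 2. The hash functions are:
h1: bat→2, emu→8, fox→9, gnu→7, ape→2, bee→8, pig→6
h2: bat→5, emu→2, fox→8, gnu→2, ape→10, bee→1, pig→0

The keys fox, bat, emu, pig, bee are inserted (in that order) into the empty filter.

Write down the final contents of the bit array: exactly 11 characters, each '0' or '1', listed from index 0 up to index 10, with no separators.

Start: bits=00000000000
After insert 'fox': sets bits 8 9 -> bits=00000000110
After insert 'bat': sets bits 2 5 -> bits=00100100110
After insert 'emu': sets bits 2 8 -> bits=00100100110
After insert 'pig': sets bits 0 6 -> bits=10100110110
After insert 'bee': sets bits 1 8 -> bits=11100110110

Answer: 11100110110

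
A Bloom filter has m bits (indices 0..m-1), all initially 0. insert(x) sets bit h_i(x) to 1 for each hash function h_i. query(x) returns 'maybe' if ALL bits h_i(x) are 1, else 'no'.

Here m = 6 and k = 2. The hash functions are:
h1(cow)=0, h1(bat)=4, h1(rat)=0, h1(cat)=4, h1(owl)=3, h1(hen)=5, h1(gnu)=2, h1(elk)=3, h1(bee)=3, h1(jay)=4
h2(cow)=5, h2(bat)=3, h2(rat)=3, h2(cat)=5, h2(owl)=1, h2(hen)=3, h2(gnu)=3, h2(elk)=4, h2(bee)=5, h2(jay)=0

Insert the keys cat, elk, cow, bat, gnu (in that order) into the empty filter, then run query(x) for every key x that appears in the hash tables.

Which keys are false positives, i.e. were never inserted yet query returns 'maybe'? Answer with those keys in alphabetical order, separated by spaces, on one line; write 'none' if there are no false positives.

Start: bits=000000
After insert 'cat': sets bits 4 5 -> bits=000011
After insert 'elk': sets bits 3 4 -> bits=000111
After insert 'cow': sets bits 0 5 -> bits=100111
After insert 'bat': sets bits 3 4 -> bits=100111
After insert 'gnu': sets bits 2 3 -> bits=101111
Not inserted: bee hen jay owl rat — query each against bits=101111:
query bee: checks bit3=1, bit5=1 (all 1) -> maybe => FALSE POSITIVE
query hen: checks bit3=1, bit5=1 (all 1) -> maybe => FALSE POSITIVE
query jay: checks bit0=1, bit4=1 (all 1) -> maybe => FALSE POSITIVE
query owl: checks bit1=0, bit3=1 (has a 0) -> no => not a false positive
query rat: checks bit0=1, bit3=1 (all 1) -> maybe => FALSE POSITIVE
False positives (alphabetical): bee hen jay rat

Answer: bee hen jay rat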